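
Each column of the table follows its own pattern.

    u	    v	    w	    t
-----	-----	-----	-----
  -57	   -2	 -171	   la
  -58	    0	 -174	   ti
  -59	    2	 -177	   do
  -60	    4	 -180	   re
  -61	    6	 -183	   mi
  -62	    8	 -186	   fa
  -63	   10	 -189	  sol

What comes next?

-64  12  -192  la

Column u — −1 each step: -57, -58, -59, -60, -61, -62, -63 → -64.
Column v: +2 each step; -2, 0, 2, 4, 6, 8, 10 → 12.
Column w: -171, -174, -177, -180, -183, -186, -189 → -192 (always 3 × the column u).
Column t: runs through the solfège scale do→ti; la, ti, do, re, mi, fa, sol → la.
Putting it together: -64  12  -192  la.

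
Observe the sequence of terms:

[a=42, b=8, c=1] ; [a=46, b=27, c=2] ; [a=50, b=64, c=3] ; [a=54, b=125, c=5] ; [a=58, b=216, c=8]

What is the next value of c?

13

C goes 1, 2, 3, 5, 8 → 13 (each term is the sum of the two before it).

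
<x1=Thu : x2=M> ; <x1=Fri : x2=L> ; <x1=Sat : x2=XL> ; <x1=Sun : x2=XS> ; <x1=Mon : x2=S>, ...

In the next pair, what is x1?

X1 — runs through the weekdays Mon→Sun: Thu, Fri, Sat, Sun, Mon → Tue.

Tue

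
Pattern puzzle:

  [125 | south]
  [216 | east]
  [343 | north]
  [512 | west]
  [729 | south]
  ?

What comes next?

[1000 | east]

For the first slot, perfect cubes: 5³, 6³, 7³, …: 125, 216, 343, 512, 729 → 1000.
Direction: south, east, north, west, south → east (repeats south → east → north → west).
Putting it together: [1000 | east].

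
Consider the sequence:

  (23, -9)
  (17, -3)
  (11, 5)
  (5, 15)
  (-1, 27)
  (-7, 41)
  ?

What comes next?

(-13, 57)

First value: 23, 17, 11, 5, -1, -7 → -13 (−6 each step).
Second value — differences are 6, 8, 10, … (increasing by 2 each time): -9, -3, 5, 15, 27, 41 → 57.
So the next term is (-13, 57).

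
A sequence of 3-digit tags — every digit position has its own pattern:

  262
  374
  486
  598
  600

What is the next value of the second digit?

1

For the second digit, +1 each step, mod 10: 6, 7, 8, 9, 0 → 1.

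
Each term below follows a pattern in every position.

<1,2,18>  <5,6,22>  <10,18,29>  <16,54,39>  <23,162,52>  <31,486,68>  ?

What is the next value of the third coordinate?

For the third coordinate, differences are 4, 7, 10, … (increasing by 3 each time): 18, 22, 29, 39, 52, 68 → 87.

87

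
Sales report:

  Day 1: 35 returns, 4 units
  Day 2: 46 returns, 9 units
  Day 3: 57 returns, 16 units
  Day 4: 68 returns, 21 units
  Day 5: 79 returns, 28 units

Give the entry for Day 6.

For the returns, +11 each step: 35, 46, 57, 68, 79 → 90.
For the units, alternating steps +5, +7, +5, +7, …: 4, 9, 16, 21, 28 → 33.
Combining the parts gives 90 returns, 33 units.

90 returns, 33 units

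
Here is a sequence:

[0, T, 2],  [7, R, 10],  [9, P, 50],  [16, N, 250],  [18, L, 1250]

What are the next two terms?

[25, J, 6250], [27, H, 31250]

First coordinate — alternating steps +7, +2, +7, +2, …: 0, 7, 9, 16, 18 → 25 → 27.
Letter: T, R, P, N, L → J → H (letters move back 2 places in the alphabet).
Third coordinate — ×5 each step: 2, 10, 50, 250, 1250 → 6250 → 31250.
Putting the parts together: [25, J, 6250] and then [27, H, 31250].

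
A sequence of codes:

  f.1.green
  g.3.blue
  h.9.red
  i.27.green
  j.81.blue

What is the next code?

k.243.red

For the letter, letters move forward 1 place in the alphabet: f, g, h, i, j → k.
Second component — ×3 each step: 1, 3, 9, 27, 81 → 243.
Colour — repeats green → blue → red: green, blue, red, green, blue → red.
Putting it together: k.243.red.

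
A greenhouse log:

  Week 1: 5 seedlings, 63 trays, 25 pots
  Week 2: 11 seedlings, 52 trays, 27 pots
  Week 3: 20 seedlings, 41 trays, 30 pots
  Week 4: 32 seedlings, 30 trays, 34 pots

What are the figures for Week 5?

Seedlings: 5, 11, 20, 32 → 47 (differences are 6, 9, 12, … (increasing by 3 each time)).
Trays: 63, 52, 41, 30 → 19 (−11 each step).
Pots: differences are 2, 3, 4, … (increasing by 1 each time); 25, 27, 30, 34 → 39.
So the next row is 47 seedlings, 19 trays, 39 pots.

47 seedlings, 19 trays, 39 pots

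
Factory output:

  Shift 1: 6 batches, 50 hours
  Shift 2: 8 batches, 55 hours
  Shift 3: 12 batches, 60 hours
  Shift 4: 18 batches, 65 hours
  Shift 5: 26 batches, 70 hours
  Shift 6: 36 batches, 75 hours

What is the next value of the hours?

Hours: +5 each step; 50, 55, 60, 65, 70, 75 → 80.

80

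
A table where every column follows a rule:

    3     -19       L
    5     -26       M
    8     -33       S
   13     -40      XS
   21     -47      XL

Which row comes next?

First component: each term is the sum of the two before it, so 3, 5, 8, 13, 21 → 34.
Second component: −7 each step, so -19, -26, -33, -40, -47 → -54.
Size: runs backward through clothing sizes XS→XL, so L, M, S, XS, XL → L.
Combining the parts gives 34  -54  L.

34  -54  L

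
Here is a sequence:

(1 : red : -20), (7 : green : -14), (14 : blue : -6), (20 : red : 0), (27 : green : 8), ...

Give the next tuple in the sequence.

First entry goes 1, 7, 14, 20, 27 → 33 (alternating steps +6, +7, +6, +7, …).
Colour: repeats red → green → blue, so red, green, blue, red, green → blue.
Third entry — alternating steps +6, +8, +6, +8, …: -20, -14, -6, 0, 8 → 14.
Putting it together: (33 : blue : 14).

(33 : blue : 14)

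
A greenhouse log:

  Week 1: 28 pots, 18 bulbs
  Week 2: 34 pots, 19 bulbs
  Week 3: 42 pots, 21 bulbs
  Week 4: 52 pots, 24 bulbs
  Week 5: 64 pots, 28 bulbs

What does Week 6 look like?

78 pots, 33 bulbs

For the pots, differences are 6, 8, 10, … (increasing by 2 each time): 28, 34, 42, 52, 64 → 78.
For the bulbs, differences are 1, 2, 3, … (increasing by 1 each time): 18, 19, 21, 24, 28 → 33.
So the next row is 78 pots, 33 bulbs.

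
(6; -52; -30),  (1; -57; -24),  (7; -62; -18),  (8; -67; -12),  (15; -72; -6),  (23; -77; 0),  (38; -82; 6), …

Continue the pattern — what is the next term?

First component — each term is the sum of the two before it: 6, 1, 7, 8, 15, 23, 38 → 61.
Second component: −5 each step; -52, -57, -62, -67, -72, -77, -82 → -87.
Third component: +6 each step, so -30, -24, -18, -12, -6, 0, 6 → 12.
Combining the parts gives (61; -87; 12).

(61; -87; 12)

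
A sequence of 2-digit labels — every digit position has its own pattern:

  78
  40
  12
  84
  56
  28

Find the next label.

First digit: −3 each step, mod 10; 7, 4, 1, 8, 5, 2 → 9.
For the second digit, +2 each step, mod 10: 8, 0, 2, 4, 6, 8 → 0.
Combining the parts gives 90.

90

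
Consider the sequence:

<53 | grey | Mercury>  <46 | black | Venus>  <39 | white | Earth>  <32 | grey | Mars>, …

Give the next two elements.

First coordinate — −7 each step: 53, 46, 39, 32 → 25 → 18.
For the shade, repeats grey → black → white: grey, black, white, grey → black → white.
Planet: runs through the planets Mercury→Neptune; Mercury, Venus, Earth, Mars → Jupiter → Saturn.
Putting the parts together: <25 | black | Jupiter> and then <18 | white | Saturn>.

<25 | black | Jupiter>, <18 | white | Saturn>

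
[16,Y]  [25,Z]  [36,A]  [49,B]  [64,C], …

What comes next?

[81,D]

First slot: perfect squares: 4², 5², 6², …, so 16, 25, 36, 49, 64 → 81.
Letter: letters move forward 1 place in the alphabet, wrapping Z→A, so Y, Z, A, B, C → D.
So the next tuple is [81,D].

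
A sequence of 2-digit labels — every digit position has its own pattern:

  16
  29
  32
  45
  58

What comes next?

61

First digit: +1 each step, mod 10; 1, 2, 3, 4, 5 → 6.
Second digit goes 6, 9, 2, 5, 8 → 1 (+3 each step, mod 10).
So the next label is 61.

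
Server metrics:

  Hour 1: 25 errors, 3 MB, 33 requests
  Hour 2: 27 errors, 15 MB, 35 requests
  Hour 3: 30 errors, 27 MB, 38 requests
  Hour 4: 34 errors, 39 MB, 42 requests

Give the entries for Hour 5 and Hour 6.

39 errors, 51 MB, 47 requests; 45 errors, 63 MB, 53 requests

Errors — differences are 2, 3, 4, … (increasing by 1 each time): 25, 27, 30, 34 → 39 → 45.
For the MB, +12 each step: 3, 15, 27, 39 → 51 → 63.
Requests: always 8 more than the errors, so 33, 35, 38, 42 → 47 → 53.
So the next two rows are 39 errors, 51 MB, 47 requests and 45 errors, 63 MB, 53 requests.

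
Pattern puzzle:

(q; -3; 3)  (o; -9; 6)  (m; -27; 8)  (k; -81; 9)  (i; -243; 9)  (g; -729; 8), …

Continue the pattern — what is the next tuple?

(e; -2187; 6)

Letter: letters move back 2 places in the alphabet, so q, o, m, k, i, g → e.
For the second coordinate, ×3 each step: -3, -9, -27, -81, -243, -729 → -2187.
Third coordinate: 3, 6, 8, 9, 9, 8 → 6 (differences are 3, 2, 1, … (decreasing by 1 each time)).
So the next tuple is (e; -2187; 6).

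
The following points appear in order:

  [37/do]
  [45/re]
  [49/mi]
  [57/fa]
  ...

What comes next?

First coordinate — alternating steps +8, +4, +8, +4, …: 37, 45, 49, 57 → 61.
Note goes do, re, mi, fa → sol (runs through the solfège scale do→ti).
So the next point is [61/sol].

[61/sol]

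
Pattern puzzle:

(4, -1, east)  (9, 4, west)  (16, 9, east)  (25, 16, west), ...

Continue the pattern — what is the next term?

(36, 25, east)

First coordinate: perfect squares: 2², 3², 4², …; 4, 9, 16, 25 → 36.
For the second coordinate, always the previous value of the first coordinate: -1, 4, 9, 16 → 25.
Direction: alternates east ↔ west, so east, west, east, west → east.
Combining the parts gives (36, 25, east).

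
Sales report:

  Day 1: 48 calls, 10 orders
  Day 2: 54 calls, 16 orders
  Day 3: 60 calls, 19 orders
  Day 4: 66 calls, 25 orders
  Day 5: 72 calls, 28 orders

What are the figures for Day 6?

78 calls, 34 orders

For the calls, +6 each step: 48, 54, 60, 66, 72 → 78.
For the orders, alternating steps +6, +3, +6, +3, …: 10, 16, 19, 25, 28 → 34.
Combining the parts gives 78 calls, 34 orders.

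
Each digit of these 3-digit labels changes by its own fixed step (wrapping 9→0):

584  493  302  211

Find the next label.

120

First digit goes 5, 4, 3, 2 → 1 (−1 each step, mod 10).
Second digit — +1 each step, mod 10: 8, 9, 0, 1 → 2.
Third digit: 4, 3, 2, 1 → 0 (−1 each step, mod 10).
Combining the parts gives 120.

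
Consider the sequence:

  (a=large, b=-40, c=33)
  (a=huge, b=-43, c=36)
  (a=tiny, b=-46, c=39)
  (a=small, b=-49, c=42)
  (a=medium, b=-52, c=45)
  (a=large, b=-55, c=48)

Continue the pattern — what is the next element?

A goes large, huge, tiny, small, medium, large → huge (repeats large → huge → tiny → small → medium).
B — −3 each step: -40, -43, -46, -49, -52, -55 → -58.
C — together with the b always sums to -7: 33, 36, 39, 42, 45, 48 → 51.
Combining the parts gives (a=huge, b=-58, c=51).

(a=huge, b=-58, c=51)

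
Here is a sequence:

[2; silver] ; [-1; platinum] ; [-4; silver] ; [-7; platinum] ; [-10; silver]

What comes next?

First value: −3 each step, so 2, -1, -4, -7, -10 → -13.
Metal: silver, platinum, silver, platinum, silver → platinum (alternates silver ↔ platinum).
Combining the parts gives [-13; platinum].

[-13; platinum]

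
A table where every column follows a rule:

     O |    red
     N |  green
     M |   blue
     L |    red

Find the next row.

K  green

Letter: letters move back 1 place in the alphabet; O, N, M, L → K.
Colour: repeats red → green → blue; red, green, blue, red → green.
So the next row is K  green.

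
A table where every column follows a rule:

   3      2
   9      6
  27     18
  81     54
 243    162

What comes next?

First component goes 3, 9, 27, 81, 243 → 729 (×3 each step).
For the second component, ×3 each step: 2, 6, 18, 54, 162 → 486.
Putting it together: 729  486.

729  486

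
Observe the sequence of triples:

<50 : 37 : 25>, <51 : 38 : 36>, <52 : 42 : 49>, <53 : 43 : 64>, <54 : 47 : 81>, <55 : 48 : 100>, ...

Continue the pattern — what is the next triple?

First value: +1 each step, so 50, 51, 52, 53, 54, 55 → 56.
For the second value, alternating steps +1, +4, +1, +4, …: 37, 38, 42, 43, 47, 48 → 52.
Third value — perfect squares: 5², 6², 7², …: 25, 36, 49, 64, 81, 100 → 121.
Putting it together: <56 : 52 : 121>.

<56 : 52 : 121>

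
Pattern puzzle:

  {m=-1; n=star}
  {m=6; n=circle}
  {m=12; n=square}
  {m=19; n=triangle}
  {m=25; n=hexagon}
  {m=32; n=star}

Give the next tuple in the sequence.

{m=38; n=circle}

M: -1, 6, 12, 19, 25, 32 → 38 (alternating steps +7, +6, +7, +6, …).
For the n, repeats star → circle → square → triangle → hexagon: star, circle, square, triangle, hexagon, star → circle.
Putting it together: {m=38; n=circle}.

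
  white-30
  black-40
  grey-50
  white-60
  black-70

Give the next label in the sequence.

grey-80

Shade: repeats white → black → grey, so white, black, grey, white, black → grey.
Second component: +10 each step, so 30, 40, 50, 60, 70 → 80.
Combining the parts gives grey-80.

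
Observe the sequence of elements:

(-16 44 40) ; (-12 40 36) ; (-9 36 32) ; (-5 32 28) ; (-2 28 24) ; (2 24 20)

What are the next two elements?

For the first coordinate, alternating steps +4, +3, +4, +3, …: -16, -12, -9, -5, -2, 2 → 5 → 9.
Second coordinate — −4 each step: 44, 40, 36, 32, 28, 24 → 20 → 16.
Third coordinate: always 4 less than the second coordinate, so 40, 36, 32, 28, 24, 20 → 16 → 12.
Putting the parts together: (5 20 16) and then (9 16 12).

(5 20 16), (9 16 12)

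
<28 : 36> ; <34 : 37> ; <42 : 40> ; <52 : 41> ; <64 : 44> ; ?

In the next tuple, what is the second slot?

For the second slot, alternating steps +1, +3, +1, +3, …: 36, 37, 40, 41, 44 → 45.

45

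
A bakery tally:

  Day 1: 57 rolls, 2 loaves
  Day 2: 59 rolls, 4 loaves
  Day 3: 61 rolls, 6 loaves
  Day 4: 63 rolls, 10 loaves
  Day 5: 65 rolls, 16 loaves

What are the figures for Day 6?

67 rolls, 26 loaves

Rolls — +2 each step: 57, 59, 61, 63, 65 → 67.
Loaves: 2, 4, 6, 10, 16 → 26 (each term is the sum of the two before it).
Combining the parts gives 67 rolls, 26 loaves.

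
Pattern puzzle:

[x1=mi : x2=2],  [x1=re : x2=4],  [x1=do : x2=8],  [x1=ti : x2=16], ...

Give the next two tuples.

[x1=la : x2=32], [x1=sol : x2=64]

X1: mi, re, do, ti → la → sol (runs backward through the solfège scale do→ti).
X2 — ×2 each step: 2, 4, 8, 16 → 32 → 64.
Putting the parts together: [x1=la : x2=32] and then [x1=sol : x2=64].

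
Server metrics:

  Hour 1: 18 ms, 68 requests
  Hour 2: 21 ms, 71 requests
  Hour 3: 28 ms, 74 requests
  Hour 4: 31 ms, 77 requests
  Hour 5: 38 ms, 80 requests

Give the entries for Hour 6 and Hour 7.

Ms — alternating steps +3, +7, +3, +7, …: 18, 21, 28, 31, 38 → 41 → 48.
Requests: 68, 71, 74, 77, 80 → 83 → 86 (+3 each step).
Putting the parts together: 41 ms, 83 requests and then 48 ms, 86 requests.

41 ms, 83 requests; 48 ms, 86 requests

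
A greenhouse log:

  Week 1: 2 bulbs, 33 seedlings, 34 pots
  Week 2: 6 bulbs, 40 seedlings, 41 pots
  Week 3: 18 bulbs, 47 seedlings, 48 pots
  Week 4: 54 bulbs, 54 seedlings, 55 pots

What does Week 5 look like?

162 bulbs, 61 seedlings, 62 pots

Bulbs: ×3 each step, so 2, 6, 18, 54 → 162.
Seedlings: +7 each step, so 33, 40, 47, 54 → 61.
Pots — always 1 more than the seedlings: 34, 41, 48, 55 → 62.
Putting it together: 162 bulbs, 61 seedlings, 62 pots.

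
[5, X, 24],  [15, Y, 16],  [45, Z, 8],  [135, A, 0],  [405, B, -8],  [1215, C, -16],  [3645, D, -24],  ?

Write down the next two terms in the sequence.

[10935, E, -32], [32805, F, -40]

First part: ×3 each step, so 5, 15, 45, 135, 405, 1215, 3645 → 10935 → 32805.
Letter: X, Y, Z, A, B, C, D → E → F (letters move forward 1 place in the alphabet, wrapping Z→A).
For the third part, −8 each step: 24, 16, 8, 0, -8, -16, -24 → -32 → -40.
Putting the parts together: [10935, E, -32] and then [32805, F, -40].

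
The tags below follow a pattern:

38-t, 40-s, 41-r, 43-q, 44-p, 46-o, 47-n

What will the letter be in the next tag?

m

Letter goes t, s, r, q, p, o, n → m (letters move back 1 place in the alphabet).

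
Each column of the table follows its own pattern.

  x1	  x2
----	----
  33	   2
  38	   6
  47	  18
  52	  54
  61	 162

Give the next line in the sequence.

66  486

Column x1: alternating steps +5, +9, +5, +9, …, so 33, 38, 47, 52, 61 → 66.
For the column x2, ×3 each step: 2, 6, 18, 54, 162 → 486.
So the next line is 66  486.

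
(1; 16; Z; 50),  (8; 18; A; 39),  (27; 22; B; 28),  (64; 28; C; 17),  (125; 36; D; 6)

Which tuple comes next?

First component: perfect cubes: 1³, 2³, 3³, …; 1, 8, 27, 64, 125 → 216.
Second component: 16, 18, 22, 28, 36 → 46 (differences are 2, 4, 6, … (increasing by 2 each time)).
Letter: letters move forward 1 place in the alphabet, wrapping Z→A; Z, A, B, C, D → E.
Fourth component goes 50, 39, 28, 17, 6 → -5 (−11 each step).
Combining the parts gives (216; 46; E; -5).

(216; 46; E; -5)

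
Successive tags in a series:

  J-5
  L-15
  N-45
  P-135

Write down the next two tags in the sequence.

R-405, T-1215

Letter goes J, L, N, P → R → T (letters move forward 2 places in the alphabet).
Second component: ×3 each step, so 5, 15, 45, 135 → 405 → 1215.
Putting the parts together: R-405 and then T-1215.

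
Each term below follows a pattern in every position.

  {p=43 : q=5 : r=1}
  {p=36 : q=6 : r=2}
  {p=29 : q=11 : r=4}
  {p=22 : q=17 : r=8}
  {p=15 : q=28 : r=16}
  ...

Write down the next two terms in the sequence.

P — −7 each step: 43, 36, 29, 22, 15 → 8 → 1.
Q: 5, 6, 11, 17, 28 → 45 → 73 (each term is the sum of the two before it).
For the r, ×2 each step: 1, 2, 4, 8, 16 → 32 → 64.
So the next two terms are {p=8 : q=45 : r=32} and {p=1 : q=73 : r=64}.

{p=8 : q=45 : r=32}, {p=1 : q=73 : r=64}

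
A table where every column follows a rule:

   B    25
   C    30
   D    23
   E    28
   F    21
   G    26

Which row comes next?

Letter goes B, C, D, E, F, G → H (letters move forward 1 place in the alphabet).
Second component: alternating steps +5, −7, +5, −7, …; 25, 30, 23, 28, 21, 26 → 19.
Putting it together: H  19.

H  19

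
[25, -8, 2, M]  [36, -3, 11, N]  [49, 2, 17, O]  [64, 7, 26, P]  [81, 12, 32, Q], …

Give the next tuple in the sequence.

[100, 17, 41, R]

For the first coordinate, perfect squares: 5², 6², 7², …: 25, 36, 49, 64, 81 → 100.
Second coordinate — +5 each step: -8, -3, 2, 7, 12 → 17.
For the third coordinate, alternating steps +9, +6, +9, +6, …: 2, 11, 17, 26, 32 → 41.
Letter goes M, N, O, P, Q → R (letters move forward 1 place in the alphabet).
So the next tuple is [100, 17, 41, R].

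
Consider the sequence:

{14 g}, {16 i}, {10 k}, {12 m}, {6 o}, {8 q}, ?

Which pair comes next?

{2 s}

First value: 14, 16, 10, 12, 6, 8 → 2 (alternating steps +2, −6, +2, −6, …).
Letter: letters move forward 2 places in the alphabet; g, i, k, m, o, q → s.
So the next pair is {2 s}.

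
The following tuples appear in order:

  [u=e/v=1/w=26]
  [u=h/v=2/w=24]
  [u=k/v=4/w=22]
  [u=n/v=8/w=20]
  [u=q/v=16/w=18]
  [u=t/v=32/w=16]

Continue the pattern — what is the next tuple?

U: letters move forward 3 places in the alphabet, so e, h, k, n, q, t → w.
V: 1, 2, 4, 8, 16, 32 → 64 (×2 each step).
W — −2 each step: 26, 24, 22, 20, 18, 16 → 14.
So the next tuple is [u=w/v=64/w=14].

[u=w/v=64/w=14]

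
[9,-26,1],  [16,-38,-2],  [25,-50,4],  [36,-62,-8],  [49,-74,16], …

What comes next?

First part: 9, 16, 25, 36, 49 → 64 (perfect squares: 3², 4², 5², …).
Second part — −12 each step: -26, -38, -50, -62, -74 → -86.
Third part: ×(-2) each step, so 1, -2, 4, -8, 16 → -32.
Combining the parts gives [64,-86,-32].

[64,-86,-32]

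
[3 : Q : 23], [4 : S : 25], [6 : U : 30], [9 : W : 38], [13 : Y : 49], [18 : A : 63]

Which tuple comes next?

First value: differences are 1, 2, 3, … (increasing by 1 each time), so 3, 4, 6, 9, 13, 18 → 24.
Letter goes Q, S, U, W, Y, A → C (letters move forward 2 places in the alphabet, wrapping Z→A).
Third value: differences are 2, 5, 8, … (increasing by 3 each time); 23, 25, 30, 38, 49, 63 → 80.
Combining the parts gives [24 : C : 80].

[24 : C : 80]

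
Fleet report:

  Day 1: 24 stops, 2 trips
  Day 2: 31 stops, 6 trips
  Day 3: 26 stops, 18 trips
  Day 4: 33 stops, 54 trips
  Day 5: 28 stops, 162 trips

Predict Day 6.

35 stops, 486 trips

Stops: alternating steps +7, −5, +7, −5, …; 24, 31, 26, 33, 28 → 35.
For the trips, ×3 each step: 2, 6, 18, 54, 162 → 486.
Combining the parts gives 35 stops, 486 trips.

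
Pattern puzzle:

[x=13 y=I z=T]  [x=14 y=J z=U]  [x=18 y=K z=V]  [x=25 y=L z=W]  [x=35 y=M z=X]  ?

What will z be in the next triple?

For the z, letters move forward 1 place in the alphabet: T, U, V, W, X → Y.

Y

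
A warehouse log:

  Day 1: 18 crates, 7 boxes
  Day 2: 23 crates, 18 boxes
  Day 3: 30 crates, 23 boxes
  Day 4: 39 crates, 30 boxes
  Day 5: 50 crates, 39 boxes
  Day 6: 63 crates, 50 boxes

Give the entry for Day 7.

For the crates, differences are 5, 7, 9, … (increasing by 2 each time): 18, 23, 30, 39, 50, 63 → 78.
Boxes — always the previous value of the crates: 7, 18, 23, 30, 39, 50 → 63.
Combining the parts gives 78 crates, 63 boxes.

78 crates, 63 boxes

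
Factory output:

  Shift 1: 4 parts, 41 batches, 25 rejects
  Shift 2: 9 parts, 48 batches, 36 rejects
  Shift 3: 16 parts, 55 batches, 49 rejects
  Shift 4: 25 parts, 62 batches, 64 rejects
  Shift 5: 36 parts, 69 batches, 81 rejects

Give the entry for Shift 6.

Parts — perfect squares: 2², 3², 4², …: 4, 9, 16, 25, 36 → 49.
Batches goes 41, 48, 55, 62, 69 → 76 (+7 each step).
Rejects goes 25, 36, 49, 64, 81 → 100 (perfect squares: 5², 6², 7², …).
Combining the parts gives 49 parts, 76 batches, 100 rejects.

49 parts, 76 batches, 100 rejects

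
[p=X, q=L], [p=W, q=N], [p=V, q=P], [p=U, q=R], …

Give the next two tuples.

[p=T, q=T], [p=S, q=V]

P: letters move back 1 place in the alphabet; X, W, V, U → T → S.
Q: L, N, P, R → T → V (letters move forward 2 places in the alphabet).
Putting the parts together: [p=T, q=T] and then [p=S, q=V].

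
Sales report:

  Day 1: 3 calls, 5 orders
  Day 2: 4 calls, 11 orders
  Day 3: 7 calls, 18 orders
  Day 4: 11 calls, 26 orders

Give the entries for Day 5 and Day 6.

18 calls, 35 orders; 29 calls, 45 orders

Calls — each term is the sum of the two before it: 3, 4, 7, 11 → 18 → 29.
Orders — differences are 6, 7, 8, … (increasing by 1 each time): 5, 11, 18, 26 → 35 → 45.
Putting the parts together: 18 calls, 35 orders and then 29 calls, 45 orders.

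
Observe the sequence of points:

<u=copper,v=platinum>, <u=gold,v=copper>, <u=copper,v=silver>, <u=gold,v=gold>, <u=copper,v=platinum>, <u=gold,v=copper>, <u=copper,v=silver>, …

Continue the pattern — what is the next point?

<u=gold,v=gold>

U — alternates copper ↔ gold: copper, gold, copper, gold, copper, gold, copper → gold.
V goes platinum, copper, silver, gold, platinum, copper, silver → gold (repeats platinum → copper → silver → gold).
So the next point is <u=gold,v=gold>.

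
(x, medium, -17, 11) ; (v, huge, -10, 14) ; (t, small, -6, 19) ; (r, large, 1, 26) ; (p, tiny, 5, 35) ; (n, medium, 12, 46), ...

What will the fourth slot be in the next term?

59

Fourth slot goes 11, 14, 19, 26, 35, 46 → 59 (differences are 3, 5, 7, … (increasing by 2 each time)).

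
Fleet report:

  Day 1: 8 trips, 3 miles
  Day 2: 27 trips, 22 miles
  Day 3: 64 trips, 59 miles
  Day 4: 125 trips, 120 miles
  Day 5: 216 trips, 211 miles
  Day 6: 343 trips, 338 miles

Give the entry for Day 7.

For the trips, perfect cubes: 2³, 3³, 4³, …: 8, 27, 64, 125, 216, 343 → 512.
Miles — always 5 less than the trips: 3, 22, 59, 120, 211, 338 → 507.
Combining the parts gives 512 trips, 507 miles.

512 trips, 507 miles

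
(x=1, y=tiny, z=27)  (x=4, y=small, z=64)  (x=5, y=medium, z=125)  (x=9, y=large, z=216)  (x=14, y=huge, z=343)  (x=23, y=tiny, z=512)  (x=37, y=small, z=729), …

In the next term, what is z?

Z: perfect cubes: 3³, 4³, 5³, …; 27, 64, 125, 216, 343, 512, 729 → 1000.

1000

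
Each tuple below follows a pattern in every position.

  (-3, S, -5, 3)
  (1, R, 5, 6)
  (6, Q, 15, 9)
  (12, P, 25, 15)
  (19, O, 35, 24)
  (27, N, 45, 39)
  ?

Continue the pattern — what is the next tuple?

(36, M, 55, 63)

First entry: -3, 1, 6, 12, 19, 27 → 36 (differences are 4, 5, 6, … (increasing by 1 each time)).
Letter: letters move back 1 place in the alphabet, so S, R, Q, P, O, N → M.
Third entry goes -5, 5, 15, 25, 35, 45 → 55 (+10 each step).
Fourth entry — each term is the sum of the two before it: 3, 6, 9, 15, 24, 39 → 63.
Putting it together: (36, M, 55, 63).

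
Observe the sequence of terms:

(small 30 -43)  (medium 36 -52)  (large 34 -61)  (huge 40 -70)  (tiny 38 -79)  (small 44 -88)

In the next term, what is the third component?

-97

Size: small, medium, large, huge, tiny, small → medium (repeats small → medium → large → huge → tiny).
Second component: alternating steps +6, −2, +6, −2, …; 30, 36, 34, 40, 38, 44 → 42.
Third component — −9 each step: -43, -52, -61, -70, -79, -88 → -97.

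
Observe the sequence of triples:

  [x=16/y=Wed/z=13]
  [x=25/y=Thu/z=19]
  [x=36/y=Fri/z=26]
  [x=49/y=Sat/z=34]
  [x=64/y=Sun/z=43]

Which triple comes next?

[x=81/y=Mon/z=53]

X: 16, 25, 36, 49, 64 → 81 (perfect squares: 4², 5², 6², …).
For the y, runs through the weekdays Mon→Sun: Wed, Thu, Fri, Sat, Sun → Mon.
Z: 13, 19, 26, 34, 43 → 53 (differences are 6, 7, 8, … (increasing by 1 each time)).
So the next triple is [x=81/y=Mon/z=53].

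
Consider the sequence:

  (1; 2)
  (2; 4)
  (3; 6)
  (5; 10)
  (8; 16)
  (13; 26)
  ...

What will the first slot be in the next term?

First slot: each term is the sum of the two before it, so 1, 2, 3, 5, 8, 13 → 21.
Second slot — always 2 × the first slot: 2, 4, 6, 10, 16, 26 → 42.

21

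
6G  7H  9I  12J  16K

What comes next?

21L

First component — differences are 1, 2, 3, … (increasing by 1 each time): 6, 7, 9, 12, 16 → 21.
For the letter, letters move forward 1 place in the alphabet: G, H, I, J, K → L.
So the next label is 21L.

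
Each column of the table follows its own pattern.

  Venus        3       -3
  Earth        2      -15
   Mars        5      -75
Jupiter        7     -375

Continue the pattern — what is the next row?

For the planet, runs through the planets Mercury→Neptune: Venus, Earth, Mars, Jupiter → Saturn.
Second component — each term is the sum of the two before it: 3, 2, 5, 7 → 12.
Third component — ×5 each step: -3, -15, -75, -375 → -1875.
Combining the parts gives Saturn  12  -1875.

Saturn  12  -1875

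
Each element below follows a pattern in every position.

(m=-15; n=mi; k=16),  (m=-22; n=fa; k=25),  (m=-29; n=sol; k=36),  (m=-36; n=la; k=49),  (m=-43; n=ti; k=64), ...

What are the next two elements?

(m=-50; n=do; k=81), (m=-57; n=re; k=100)

M: −7 each step, so -15, -22, -29, -36, -43 → -50 → -57.
N goes mi, fa, sol, la, ti → do → re (runs through the solfège scale do→ti).
K: perfect squares: 4², 5², 6², …, so 16, 25, 36, 49, 64 → 81 → 100.
So the next two elements are (m=-50; n=do; k=81) and (m=-57; n=re; k=100).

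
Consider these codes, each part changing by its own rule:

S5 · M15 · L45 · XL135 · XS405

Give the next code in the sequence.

Size: S, M, L, XL, XS → S (runs through clothing sizes XS→XL).
For the second component, ×3 each step: 5, 15, 45, 135, 405 → 1215.
So the next code is S1215.

S1215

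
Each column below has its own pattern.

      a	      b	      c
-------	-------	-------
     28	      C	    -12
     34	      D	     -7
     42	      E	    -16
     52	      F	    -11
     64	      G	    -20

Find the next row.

78  H  -15

Column a — differences are 6, 8, 10, … (increasing by 2 each time): 28, 34, 42, 52, 64 → 78.
For the column b, letters move forward 1 place in the alphabet: C, D, E, F, G → H.
Column c: alternating steps +5, −9, +5, −9, …, so -12, -7, -16, -11, -20 → -15.
Putting it together: 78  H  -15.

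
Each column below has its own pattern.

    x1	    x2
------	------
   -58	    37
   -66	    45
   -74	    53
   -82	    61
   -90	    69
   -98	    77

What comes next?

For the column x1, −8 each step: -58, -66, -74, -82, -90, -98 → -106.
Column x2 goes 37, 45, 53, 61, 69, 77 → 85 (together with the column x1 always sums to -21).
Combining the parts gives -106  85.

-106  85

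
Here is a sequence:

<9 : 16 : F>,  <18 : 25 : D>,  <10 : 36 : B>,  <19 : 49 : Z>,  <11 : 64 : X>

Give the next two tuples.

<20 : 81 : V>, <12 : 100 : T>

First component: 9, 18, 10, 19, 11 → 20 → 12 (alternating steps +9, −8, +9, −8, …).
For the second component, perfect squares: 4², 5², 6², …: 16, 25, 36, 49, 64 → 81 → 100.
Letter: F, D, B, Z, X → V → T (letters move back 2 places in the alphabet, wrapping A→Z).
So the next two tuples are <20 : 81 : V> and <12 : 100 : T>.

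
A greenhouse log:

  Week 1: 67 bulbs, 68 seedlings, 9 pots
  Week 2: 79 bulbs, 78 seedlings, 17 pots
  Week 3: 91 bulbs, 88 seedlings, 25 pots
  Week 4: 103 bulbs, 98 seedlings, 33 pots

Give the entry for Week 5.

115 bulbs, 108 seedlings, 41 pots

Bulbs: +12 each step; 67, 79, 91, 103 → 115.
Seedlings — +10 each step: 68, 78, 88, 98 → 108.
Pots: +8 each step; 9, 17, 25, 33 → 41.
So the next row is 115 bulbs, 108 seedlings, 41 pots.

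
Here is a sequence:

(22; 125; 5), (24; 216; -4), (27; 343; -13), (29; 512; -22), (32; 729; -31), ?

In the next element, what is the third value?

-40

Third value — −9 each step: 5, -4, -13, -22, -31 → -40.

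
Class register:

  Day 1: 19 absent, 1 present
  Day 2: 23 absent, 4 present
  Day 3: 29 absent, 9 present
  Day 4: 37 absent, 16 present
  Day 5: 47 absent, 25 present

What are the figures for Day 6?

Absent — differences are 4, 6, 8, … (increasing by 2 each time): 19, 23, 29, 37, 47 → 59.
Present: 1, 4, 9, 16, 25 → 36 (perfect squares: 1², 2², 3², …).
So the next row is 59 absent, 36 present.

59 absent, 36 present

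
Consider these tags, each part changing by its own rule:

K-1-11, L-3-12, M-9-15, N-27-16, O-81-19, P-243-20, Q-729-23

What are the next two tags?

R-2187-24 then S-6561-27

Letter goes K, L, M, N, O, P, Q → R → S (letters move forward 1 place in the alphabet).
Second component — ×3 each step: 1, 3, 9, 27, 81, 243, 729 → 2187 → 6561.
Third component: alternating steps +1, +3, +1, +3, …; 11, 12, 15, 16, 19, 20, 23 → 24 → 27.
So the next two tags are R-2187-24 and S-6561-27.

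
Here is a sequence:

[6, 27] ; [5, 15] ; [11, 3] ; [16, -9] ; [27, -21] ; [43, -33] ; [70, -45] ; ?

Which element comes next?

[113, -57]

First component: 6, 5, 11, 16, 27, 43, 70 → 113 (each term is the sum of the two before it).
For the second component, −12 each step: 27, 15, 3, -9, -21, -33, -45 → -57.
Combining the parts gives [113, -57].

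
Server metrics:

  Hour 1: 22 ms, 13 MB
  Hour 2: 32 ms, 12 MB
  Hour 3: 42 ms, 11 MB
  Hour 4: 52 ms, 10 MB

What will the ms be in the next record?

62

For the ms, +10 each step: 22, 32, 42, 52 → 62.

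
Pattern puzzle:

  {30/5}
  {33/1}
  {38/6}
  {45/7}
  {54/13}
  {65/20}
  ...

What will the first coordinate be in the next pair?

78

For the first coordinate, differences are 3, 5, 7, … (increasing by 2 each time): 30, 33, 38, 45, 54, 65 → 78.
Second coordinate: each term is the sum of the two before it; 5, 1, 6, 7, 13, 20 → 33.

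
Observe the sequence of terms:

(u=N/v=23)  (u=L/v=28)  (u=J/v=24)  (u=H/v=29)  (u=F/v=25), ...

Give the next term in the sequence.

(u=D/v=30)

U goes N, L, J, H, F → D (letters move back 2 places in the alphabet).
V: 23, 28, 24, 29, 25 → 30 (alternating steps +5, −4, +5, −4, …).
So the next term is (u=D/v=30).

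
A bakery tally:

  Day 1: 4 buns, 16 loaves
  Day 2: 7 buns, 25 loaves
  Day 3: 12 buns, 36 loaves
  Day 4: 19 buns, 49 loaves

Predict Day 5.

28 buns, 64 loaves

Buns — differences are 3, 5, 7, … (increasing by 2 each time): 4, 7, 12, 19 → 28.
Loaves — perfect squares: 4², 5², 6², …: 16, 25, 36, 49 → 64.
So the next record is 28 buns, 64 loaves.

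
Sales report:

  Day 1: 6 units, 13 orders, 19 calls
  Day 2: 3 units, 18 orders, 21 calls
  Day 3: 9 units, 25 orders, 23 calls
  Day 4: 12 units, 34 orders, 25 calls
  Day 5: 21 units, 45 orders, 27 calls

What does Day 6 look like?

Units — each term is the sum of the two before it: 6, 3, 9, 12, 21 → 33.
Orders goes 13, 18, 25, 34, 45 → 58 (differences are 5, 7, 9, … (increasing by 2 each time)).
Calls: +2 each step, so 19, 21, 23, 25, 27 → 29.
So the next line is 33 units, 58 orders, 29 calls.

33 units, 58 orders, 29 calls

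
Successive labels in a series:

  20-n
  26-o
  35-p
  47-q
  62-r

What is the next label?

First component goes 20, 26, 35, 47, 62 → 80 (differences are 6, 9, 12, … (increasing by 3 each time)).
Letter: n, o, p, q, r → s (letters move forward 1 place in the alphabet).
Putting it together: 80-s.

80-s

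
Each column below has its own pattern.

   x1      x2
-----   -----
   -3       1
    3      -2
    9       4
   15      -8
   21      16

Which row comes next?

Column x1 goes -3, 3, 9, 15, 21 → 27 (+6 each step).
For the column x2, ×(-2) each step: 1, -2, 4, -8, 16 → -32.
So the next row is 27  -32.

27  -32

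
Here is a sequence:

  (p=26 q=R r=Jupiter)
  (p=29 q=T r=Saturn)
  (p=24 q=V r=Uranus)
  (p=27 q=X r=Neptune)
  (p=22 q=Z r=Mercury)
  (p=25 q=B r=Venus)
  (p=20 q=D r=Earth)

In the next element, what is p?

P: 26, 29, 24, 27, 22, 25, 20 → 23 (alternating steps +3, −5, +3, −5, …).

23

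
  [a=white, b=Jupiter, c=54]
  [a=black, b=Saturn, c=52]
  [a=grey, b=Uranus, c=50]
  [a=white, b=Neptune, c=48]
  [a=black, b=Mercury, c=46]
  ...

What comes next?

A: repeats white → black → grey; white, black, grey, white, black → grey.
B — runs through the planets Mercury→Neptune: Jupiter, Saturn, Uranus, Neptune, Mercury → Venus.
For the c, −2 each step: 54, 52, 50, 48, 46 → 44.
Combining the parts gives [a=grey, b=Venus, c=44].

[a=grey, b=Venus, c=44]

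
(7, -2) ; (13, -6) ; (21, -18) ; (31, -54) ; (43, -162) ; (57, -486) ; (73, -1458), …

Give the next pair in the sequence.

For the first component, differences are 6, 8, 10, … (increasing by 2 each time): 7, 13, 21, 31, 43, 57, 73 → 91.
Second component: ×3 each step, so -2, -6, -18, -54, -162, -486, -1458 → -4374.
Combining the parts gives (91, -4374).

(91, -4374)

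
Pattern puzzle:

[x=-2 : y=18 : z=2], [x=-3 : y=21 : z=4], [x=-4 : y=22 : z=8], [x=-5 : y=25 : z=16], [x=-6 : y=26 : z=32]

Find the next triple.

[x=-7 : y=29 : z=64]

X goes -2, -3, -4, -5, -6 → -7 (−1 each step).
Y: 18, 21, 22, 25, 26 → 29 (alternating steps +3, +1, +3, +1, …).
Z: ×2 each step; 2, 4, 8, 16, 32 → 64.
Combining the parts gives [x=-7 : y=29 : z=64].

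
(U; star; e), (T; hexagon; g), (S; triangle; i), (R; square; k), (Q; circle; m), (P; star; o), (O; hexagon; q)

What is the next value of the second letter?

s

First letter — letters move back 1 place in the alphabet: U, T, S, R, Q, P, O → N.
Shape: repeats star → hexagon → triangle → square → circle, so star, hexagon, triangle, square, circle, star, hexagon → triangle.
Second letter goes e, g, i, k, m, o, q → s (letters move forward 2 places in the alphabet).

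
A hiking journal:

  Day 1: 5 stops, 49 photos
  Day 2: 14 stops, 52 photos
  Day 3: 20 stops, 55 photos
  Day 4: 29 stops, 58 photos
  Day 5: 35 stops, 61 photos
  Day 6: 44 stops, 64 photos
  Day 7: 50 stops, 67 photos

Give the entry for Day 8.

Stops: alternating steps +9, +6, +9, +6, …, so 5, 14, 20, 29, 35, 44, 50 → 59.
Photos: +3 each step; 49, 52, 55, 58, 61, 64, 67 → 70.
Combining the parts gives 59 stops, 70 photos.

59 stops, 70 photos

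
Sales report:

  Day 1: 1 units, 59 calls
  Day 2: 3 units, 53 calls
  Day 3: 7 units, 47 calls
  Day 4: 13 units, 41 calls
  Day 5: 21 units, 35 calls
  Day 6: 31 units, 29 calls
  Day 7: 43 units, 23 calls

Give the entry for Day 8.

Units — differences are 2, 4, 6, … (increasing by 2 each time): 1, 3, 7, 13, 21, 31, 43 → 57.
For the calls, −6 each step: 59, 53, 47, 41, 35, 29, 23 → 17.
So the next line is 57 units, 17 calls.

57 units, 17 calls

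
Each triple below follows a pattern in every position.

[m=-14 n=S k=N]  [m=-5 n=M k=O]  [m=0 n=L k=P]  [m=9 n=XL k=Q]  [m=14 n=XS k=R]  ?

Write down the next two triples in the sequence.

[m=23 n=S k=S], [m=28 n=M k=T]

M: alternating steps +9, +5, +9, +5, …; -14, -5, 0, 9, 14 → 23 → 28.
N: runs through clothing sizes XS→XL; S, M, L, XL, XS → S → M.
K — letters move forward 1 place in the alphabet: N, O, P, Q, R → S → T.
Putting the parts together: [m=23 n=S k=S] and then [m=28 n=M k=T].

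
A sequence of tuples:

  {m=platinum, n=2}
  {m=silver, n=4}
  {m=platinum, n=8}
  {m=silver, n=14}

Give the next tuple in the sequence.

M: alternates platinum ↔ silver, so platinum, silver, platinum, silver → platinum.
N: differences are 2, 4, 6, … (increasing by 2 each time), so 2, 4, 8, 14 → 22.
Putting it together: {m=platinum, n=22}.

{m=platinum, n=22}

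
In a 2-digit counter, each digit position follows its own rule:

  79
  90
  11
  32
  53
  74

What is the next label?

95

First digit — +2 each step, mod 10: 7, 9, 1, 3, 5, 7 → 9.
Second digit: +1 each step, mod 10; 9, 0, 1, 2, 3, 4 → 5.
Combining the parts gives 95.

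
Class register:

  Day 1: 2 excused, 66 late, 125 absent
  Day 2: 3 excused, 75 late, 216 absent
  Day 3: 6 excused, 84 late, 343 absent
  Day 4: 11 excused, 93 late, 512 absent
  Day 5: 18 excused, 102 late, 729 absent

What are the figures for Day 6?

Excused: differences are 1, 3, 5, … (increasing by 2 each time); 2, 3, 6, 11, 18 → 27.
Late: +9 each step, so 66, 75, 84, 93, 102 → 111.
Absent goes 125, 216, 343, 512, 729 → 1000 (perfect cubes: 5³, 6³, 7³, …).
Combining the parts gives 27 excused, 111 late, 1000 absent.

27 excused, 111 late, 1000 absent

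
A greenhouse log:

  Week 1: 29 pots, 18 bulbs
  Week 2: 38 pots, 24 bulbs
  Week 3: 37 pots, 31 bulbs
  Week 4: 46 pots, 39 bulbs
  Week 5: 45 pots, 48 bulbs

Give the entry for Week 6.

Pots: alternating steps +9, −1, +9, −1, …; 29, 38, 37, 46, 45 → 54.
Bulbs — differences are 6, 7, 8, … (increasing by 1 each time): 18, 24, 31, 39, 48 → 58.
Combining the parts gives 54 pots, 58 bulbs.

54 pots, 58 bulbs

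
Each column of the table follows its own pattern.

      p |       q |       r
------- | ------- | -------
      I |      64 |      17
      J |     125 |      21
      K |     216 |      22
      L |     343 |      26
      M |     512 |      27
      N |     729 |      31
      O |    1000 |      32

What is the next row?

P  1331  36

For the column p, letters move forward 1 place in the alphabet: I, J, K, L, M, N, O → P.
For the column q, perfect cubes: 4³, 5³, 6³, …: 64, 125, 216, 343, 512, 729, 1000 → 1331.
Column r: alternating steps +4, +1, +4, +1, …; 17, 21, 22, 26, 27, 31, 32 → 36.
Putting it together: P  1331  36.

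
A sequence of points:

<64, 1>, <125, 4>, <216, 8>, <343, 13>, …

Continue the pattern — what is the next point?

First coordinate — perfect cubes: 4³, 5³, 6³, …: 64, 125, 216, 343 → 512.
Second coordinate goes 1, 4, 8, 13 → 19 (differences are 3, 4, 5, … (increasing by 1 each time)).
Combining the parts gives <512, 19>.

<512, 19>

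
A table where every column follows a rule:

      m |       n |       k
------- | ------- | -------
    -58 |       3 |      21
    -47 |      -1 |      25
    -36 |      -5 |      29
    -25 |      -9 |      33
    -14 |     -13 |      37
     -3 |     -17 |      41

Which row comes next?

Column m: +11 each step; -58, -47, -36, -25, -14, -3 → 8.
Column n — −4 each step: 3, -1, -5, -9, -13, -17 → -21.
Column k goes 21, 25, 29, 33, 37, 41 → 45 (together with the column n always sums to 24).
Putting it together: 8  -21  45.

8  -21  45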